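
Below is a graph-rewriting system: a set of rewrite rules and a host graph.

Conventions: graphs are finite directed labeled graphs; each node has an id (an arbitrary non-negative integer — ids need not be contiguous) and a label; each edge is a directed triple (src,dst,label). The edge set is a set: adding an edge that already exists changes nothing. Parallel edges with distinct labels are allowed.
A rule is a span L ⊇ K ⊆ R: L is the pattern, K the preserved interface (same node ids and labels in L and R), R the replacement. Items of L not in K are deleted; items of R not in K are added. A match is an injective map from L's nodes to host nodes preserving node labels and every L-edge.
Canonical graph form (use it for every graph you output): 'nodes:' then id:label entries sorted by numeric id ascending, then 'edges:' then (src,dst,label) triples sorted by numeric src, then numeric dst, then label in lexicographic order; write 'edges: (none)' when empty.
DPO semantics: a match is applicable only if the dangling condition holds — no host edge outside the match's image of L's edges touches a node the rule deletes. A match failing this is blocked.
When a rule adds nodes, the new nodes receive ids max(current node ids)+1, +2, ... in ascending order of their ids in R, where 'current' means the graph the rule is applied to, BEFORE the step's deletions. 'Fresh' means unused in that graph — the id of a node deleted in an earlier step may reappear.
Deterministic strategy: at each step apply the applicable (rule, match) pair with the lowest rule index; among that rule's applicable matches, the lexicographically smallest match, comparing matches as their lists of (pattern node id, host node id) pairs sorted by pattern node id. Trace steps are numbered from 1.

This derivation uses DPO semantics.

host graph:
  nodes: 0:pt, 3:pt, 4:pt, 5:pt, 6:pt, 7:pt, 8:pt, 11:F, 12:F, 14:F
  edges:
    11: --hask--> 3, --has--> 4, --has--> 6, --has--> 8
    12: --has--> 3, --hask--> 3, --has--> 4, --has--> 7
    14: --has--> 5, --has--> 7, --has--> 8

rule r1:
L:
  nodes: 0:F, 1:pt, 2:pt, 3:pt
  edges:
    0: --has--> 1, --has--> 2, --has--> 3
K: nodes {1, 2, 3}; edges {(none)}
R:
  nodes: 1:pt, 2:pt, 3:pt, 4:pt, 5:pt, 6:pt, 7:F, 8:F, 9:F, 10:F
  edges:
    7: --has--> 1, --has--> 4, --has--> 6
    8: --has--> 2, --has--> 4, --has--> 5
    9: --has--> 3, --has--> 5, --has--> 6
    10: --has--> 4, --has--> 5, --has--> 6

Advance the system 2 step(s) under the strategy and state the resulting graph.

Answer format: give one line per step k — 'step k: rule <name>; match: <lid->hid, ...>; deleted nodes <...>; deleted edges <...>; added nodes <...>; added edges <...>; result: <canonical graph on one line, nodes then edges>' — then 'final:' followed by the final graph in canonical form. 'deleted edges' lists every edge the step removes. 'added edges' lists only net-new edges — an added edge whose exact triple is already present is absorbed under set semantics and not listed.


step 1: rule r1; match: 0->14, 1->5, 2->7, 3->8; deleted nodes 14; deleted edges (14,5,has); (14,7,has); (14,8,has); added nodes 15, 16, 17, 18, 19, 20, 21; added edges (18,5,has); (18,15,has); (18,17,has); (19,7,has); (19,15,has); (19,16,has); (20,8,has); (20,16,has); (20,17,has); (21,15,has); (21,16,has); (21,17,has); result: nodes: 0:pt, 3:pt, 4:pt, 5:pt, 6:pt, 7:pt, 8:pt, 11:F, 12:F, 15:pt, 16:pt, 17:pt, 18:F, 19:F, 20:F, 21:F edges: (11,3,hask); (11,4,has); (11,6,has); (11,8,has); (12,3,has); (12,3,hask); (12,4,has); (12,7,has); (18,5,has); (18,15,has); (18,17,has); (19,7,has); (19,15,has); (19,16,has); (20,8,has); (20,16,has); (20,17,has); (21,15,has); (21,16,has); (21,17,has)
step 2: rule r1; match: 0->18, 1->5, 2->15, 3->17; deleted nodes 18; deleted edges (18,5,has); (18,15,has); (18,17,has); added nodes 22, 23, 24, 25, 26, 27, 28; added edges (25,5,has); (25,22,has); (25,24,has); (26,15,has); (26,22,has); (26,23,has); (27,17,has); (27,23,has); (27,24,has); (28,22,has); (28,23,has); (28,24,has); result: nodes: 0:pt, 3:pt, 4:pt, 5:pt, 6:pt, 7:pt, 8:pt, 11:F, 12:F, 15:pt, 16:pt, 17:pt, 19:F, 20:F, 21:F, 22:pt, 23:pt, 24:pt, 25:F, 26:F, 27:F, 28:F edges: (11,3,hask); (11,4,has); (11,6,has); (11,8,has); (12,3,has); (12,3,hask); (12,4,has); (12,7,has); (19,7,has); (19,15,has); (19,16,has); (20,8,has); (20,16,has); (20,17,has); (21,15,has); (21,16,has); (21,17,has); (25,5,has); (25,22,has); (25,24,has); (26,15,has); (26,22,has); (26,23,has); (27,17,has); (27,23,has); (27,24,has); (28,22,has); (28,23,has); (28,24,has)
final:
nodes: 0:pt, 3:pt, 4:pt, 5:pt, 6:pt, 7:pt, 8:pt, 11:F, 12:F, 15:pt, 16:pt, 17:pt, 19:F, 20:F, 21:F, 22:pt, 23:pt, 24:pt, 25:F, 26:F, 27:F, 28:F
edges: (11,3,hask); (11,4,has); (11,6,has); (11,8,has); (12,3,has); (12,3,hask); (12,4,has); (12,7,has); (19,7,has); (19,15,has); (19,16,has); (20,8,has); (20,16,has); (20,17,has); (21,15,has); (21,16,has); (21,17,has); (25,5,has); (25,22,has); (25,24,has); (26,15,has); (26,22,has); (26,23,has); (27,17,has); (27,23,has); (27,24,has); (28,22,has); (28,23,has); (28,24,has)


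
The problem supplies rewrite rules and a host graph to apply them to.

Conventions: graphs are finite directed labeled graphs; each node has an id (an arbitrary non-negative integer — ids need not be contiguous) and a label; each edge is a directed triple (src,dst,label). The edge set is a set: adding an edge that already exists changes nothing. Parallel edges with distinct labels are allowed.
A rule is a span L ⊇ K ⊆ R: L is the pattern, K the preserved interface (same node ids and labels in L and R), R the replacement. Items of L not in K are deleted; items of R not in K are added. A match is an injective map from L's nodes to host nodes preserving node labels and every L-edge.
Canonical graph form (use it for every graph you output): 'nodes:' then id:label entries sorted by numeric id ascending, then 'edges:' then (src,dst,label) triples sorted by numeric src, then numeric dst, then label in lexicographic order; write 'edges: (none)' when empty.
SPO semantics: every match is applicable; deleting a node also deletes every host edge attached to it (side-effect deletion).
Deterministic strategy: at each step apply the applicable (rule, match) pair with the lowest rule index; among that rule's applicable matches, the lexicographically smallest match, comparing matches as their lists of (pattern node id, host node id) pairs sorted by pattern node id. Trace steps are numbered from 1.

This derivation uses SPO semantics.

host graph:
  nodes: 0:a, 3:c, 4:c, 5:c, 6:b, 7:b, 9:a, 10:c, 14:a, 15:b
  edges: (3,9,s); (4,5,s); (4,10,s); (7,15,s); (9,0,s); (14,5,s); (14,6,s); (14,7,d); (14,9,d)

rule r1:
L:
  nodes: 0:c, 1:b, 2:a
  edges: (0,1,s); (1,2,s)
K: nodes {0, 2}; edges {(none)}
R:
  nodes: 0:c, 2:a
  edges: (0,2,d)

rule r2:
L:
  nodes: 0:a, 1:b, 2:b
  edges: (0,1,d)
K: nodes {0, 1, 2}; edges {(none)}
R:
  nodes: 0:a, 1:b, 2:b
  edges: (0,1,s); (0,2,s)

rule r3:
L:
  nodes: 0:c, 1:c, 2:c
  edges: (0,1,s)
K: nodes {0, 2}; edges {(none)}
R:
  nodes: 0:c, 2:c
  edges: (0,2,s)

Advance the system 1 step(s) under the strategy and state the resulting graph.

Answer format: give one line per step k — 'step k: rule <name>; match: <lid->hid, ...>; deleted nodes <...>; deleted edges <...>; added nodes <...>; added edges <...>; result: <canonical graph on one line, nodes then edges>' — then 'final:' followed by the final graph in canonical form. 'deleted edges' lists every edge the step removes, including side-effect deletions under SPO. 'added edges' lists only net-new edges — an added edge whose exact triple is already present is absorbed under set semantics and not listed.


step 1: rule r2; match: 0->14, 1->7, 2->6; deleted nodes (none); deleted edges (14,7,d); added nodes (none); added edges (14,7,s); result: nodes: 0:a, 3:c, 4:c, 5:c, 6:b, 7:b, 9:a, 10:c, 14:a, 15:b edges: (3,9,s); (4,5,s); (4,10,s); (7,15,s); (9,0,s); (14,5,s); (14,6,s); (14,7,s); (14,9,d)
final:
nodes: 0:a, 3:c, 4:c, 5:c, 6:b, 7:b, 9:a, 10:c, 14:a, 15:b
edges: (3,9,s); (4,5,s); (4,10,s); (7,15,s); (9,0,s); (14,5,s); (14,6,s); (14,7,s); (14,9,d)


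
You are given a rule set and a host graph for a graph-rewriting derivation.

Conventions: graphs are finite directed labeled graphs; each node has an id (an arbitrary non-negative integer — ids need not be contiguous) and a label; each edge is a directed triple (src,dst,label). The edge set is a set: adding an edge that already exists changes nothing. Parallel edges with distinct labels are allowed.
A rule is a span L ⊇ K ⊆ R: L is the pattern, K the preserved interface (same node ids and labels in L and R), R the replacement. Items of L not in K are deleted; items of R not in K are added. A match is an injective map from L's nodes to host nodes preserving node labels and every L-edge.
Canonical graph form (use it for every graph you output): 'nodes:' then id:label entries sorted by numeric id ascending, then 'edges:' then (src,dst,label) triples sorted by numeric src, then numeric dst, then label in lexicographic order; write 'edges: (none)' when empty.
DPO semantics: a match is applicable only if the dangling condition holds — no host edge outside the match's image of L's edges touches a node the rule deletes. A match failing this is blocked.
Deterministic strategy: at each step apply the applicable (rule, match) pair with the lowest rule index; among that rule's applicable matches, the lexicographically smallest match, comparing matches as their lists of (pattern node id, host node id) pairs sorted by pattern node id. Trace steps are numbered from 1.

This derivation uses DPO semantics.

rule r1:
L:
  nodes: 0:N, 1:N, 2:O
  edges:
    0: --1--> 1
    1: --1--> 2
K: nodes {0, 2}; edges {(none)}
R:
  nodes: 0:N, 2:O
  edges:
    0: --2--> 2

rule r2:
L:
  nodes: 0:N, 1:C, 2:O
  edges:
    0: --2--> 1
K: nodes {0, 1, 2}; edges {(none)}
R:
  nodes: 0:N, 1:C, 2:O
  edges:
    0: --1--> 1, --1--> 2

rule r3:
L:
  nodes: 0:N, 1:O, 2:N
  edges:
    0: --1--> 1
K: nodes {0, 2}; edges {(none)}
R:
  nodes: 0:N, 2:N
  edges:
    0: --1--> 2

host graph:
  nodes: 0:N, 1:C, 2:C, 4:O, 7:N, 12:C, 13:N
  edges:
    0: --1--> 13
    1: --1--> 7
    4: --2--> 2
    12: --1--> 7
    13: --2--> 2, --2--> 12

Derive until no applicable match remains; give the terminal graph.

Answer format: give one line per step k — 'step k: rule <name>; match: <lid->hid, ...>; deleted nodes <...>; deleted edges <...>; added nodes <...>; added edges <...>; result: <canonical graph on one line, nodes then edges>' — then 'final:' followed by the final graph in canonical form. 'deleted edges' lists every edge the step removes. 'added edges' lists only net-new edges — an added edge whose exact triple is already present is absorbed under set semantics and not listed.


step 1: rule r2; match: 0->13, 1->2, 2->4; deleted nodes (none); deleted edges (13,2,2); added nodes (none); added edges (13,2,1); (13,4,1); result: nodes: 0:N, 1:C, 2:C, 4:O, 7:N, 12:C, 13:N edges: (0,13,1); (1,7,1); (4,2,2); (12,7,1); (13,2,1); (13,4,1); (13,12,2)
step 2: rule r2; match: 0->13, 1->12, 2->4; deleted nodes (none); deleted edges (13,12,2); added nodes (none); added edges (13,12,1); result: nodes: 0:N, 1:C, 2:C, 4:O, 7:N, 12:C, 13:N edges: (0,13,1); (1,7,1); (4,2,2); (12,7,1); (13,2,1); (13,4,1); (13,12,1)
final:
nodes: 0:N, 1:C, 2:C, 4:O, 7:N, 12:C, 13:N
edges: (0,13,1); (1,7,1); (4,2,2); (12,7,1); (13,2,1); (13,4,1); (13,12,1)


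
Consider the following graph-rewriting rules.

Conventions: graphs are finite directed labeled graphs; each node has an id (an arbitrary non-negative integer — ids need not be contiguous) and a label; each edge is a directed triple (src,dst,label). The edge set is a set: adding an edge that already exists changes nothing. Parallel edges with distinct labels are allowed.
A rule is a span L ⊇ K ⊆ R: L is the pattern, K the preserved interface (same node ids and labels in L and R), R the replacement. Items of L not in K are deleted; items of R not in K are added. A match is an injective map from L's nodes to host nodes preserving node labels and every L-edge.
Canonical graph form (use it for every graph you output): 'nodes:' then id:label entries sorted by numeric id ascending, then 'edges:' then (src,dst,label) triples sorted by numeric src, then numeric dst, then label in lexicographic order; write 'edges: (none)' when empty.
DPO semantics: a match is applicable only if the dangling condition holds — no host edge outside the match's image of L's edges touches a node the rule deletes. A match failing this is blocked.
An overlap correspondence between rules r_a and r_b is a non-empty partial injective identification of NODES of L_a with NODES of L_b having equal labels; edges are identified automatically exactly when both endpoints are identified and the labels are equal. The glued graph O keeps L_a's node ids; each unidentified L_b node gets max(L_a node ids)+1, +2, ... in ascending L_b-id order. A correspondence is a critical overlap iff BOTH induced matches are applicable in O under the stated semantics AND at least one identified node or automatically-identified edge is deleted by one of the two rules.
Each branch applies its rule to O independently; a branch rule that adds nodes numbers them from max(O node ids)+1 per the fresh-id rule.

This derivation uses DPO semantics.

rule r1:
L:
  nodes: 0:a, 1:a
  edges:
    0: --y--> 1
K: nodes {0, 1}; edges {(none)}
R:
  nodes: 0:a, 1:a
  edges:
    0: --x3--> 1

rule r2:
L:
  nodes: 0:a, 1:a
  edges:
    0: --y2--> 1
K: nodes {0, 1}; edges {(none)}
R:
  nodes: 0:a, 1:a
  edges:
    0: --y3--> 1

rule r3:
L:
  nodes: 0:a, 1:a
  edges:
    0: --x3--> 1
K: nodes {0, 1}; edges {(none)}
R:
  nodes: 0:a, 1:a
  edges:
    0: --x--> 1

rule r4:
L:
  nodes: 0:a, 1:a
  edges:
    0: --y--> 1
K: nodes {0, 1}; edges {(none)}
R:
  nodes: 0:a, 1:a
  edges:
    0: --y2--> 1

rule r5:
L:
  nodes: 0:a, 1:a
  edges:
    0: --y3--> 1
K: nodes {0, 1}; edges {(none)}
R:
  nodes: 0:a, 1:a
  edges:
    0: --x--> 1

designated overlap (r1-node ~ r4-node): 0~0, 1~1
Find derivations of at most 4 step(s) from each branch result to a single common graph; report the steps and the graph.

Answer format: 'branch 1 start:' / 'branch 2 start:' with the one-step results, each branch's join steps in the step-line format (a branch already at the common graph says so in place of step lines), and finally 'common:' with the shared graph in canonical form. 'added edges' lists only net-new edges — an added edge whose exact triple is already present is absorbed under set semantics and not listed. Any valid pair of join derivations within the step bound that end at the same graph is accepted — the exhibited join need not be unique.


branch 1 start:
nodes: 0:a, 1:a
edges: (0,1,x3)
branch 2 start:
nodes: 0:a, 1:a
edges: (0,1,y2)
branch 1 step 1: rule r3; match: 0->0, 1->1; deleted nodes (none); deleted edges (0,1,x3); added nodes (none); added edges (0,1,x); result: nodes: 0:a, 1:a edges: (0,1,x)
branch 2 step 1: rule r2; match: 0->0, 1->1; deleted nodes (none); deleted edges (0,1,y2); added nodes (none); added edges (0,1,y3); result: nodes: 0:a, 1:a edges: (0,1,y3)
branch 2 step 2: rule r5; match: 0->0, 1->1; deleted nodes (none); deleted edges (0,1,y3); added nodes (none); added edges (0,1,x); result: nodes: 0:a, 1:a edges: (0,1,x)
common:
nodes: 0:a, 1:a
edges: (0,1,x)


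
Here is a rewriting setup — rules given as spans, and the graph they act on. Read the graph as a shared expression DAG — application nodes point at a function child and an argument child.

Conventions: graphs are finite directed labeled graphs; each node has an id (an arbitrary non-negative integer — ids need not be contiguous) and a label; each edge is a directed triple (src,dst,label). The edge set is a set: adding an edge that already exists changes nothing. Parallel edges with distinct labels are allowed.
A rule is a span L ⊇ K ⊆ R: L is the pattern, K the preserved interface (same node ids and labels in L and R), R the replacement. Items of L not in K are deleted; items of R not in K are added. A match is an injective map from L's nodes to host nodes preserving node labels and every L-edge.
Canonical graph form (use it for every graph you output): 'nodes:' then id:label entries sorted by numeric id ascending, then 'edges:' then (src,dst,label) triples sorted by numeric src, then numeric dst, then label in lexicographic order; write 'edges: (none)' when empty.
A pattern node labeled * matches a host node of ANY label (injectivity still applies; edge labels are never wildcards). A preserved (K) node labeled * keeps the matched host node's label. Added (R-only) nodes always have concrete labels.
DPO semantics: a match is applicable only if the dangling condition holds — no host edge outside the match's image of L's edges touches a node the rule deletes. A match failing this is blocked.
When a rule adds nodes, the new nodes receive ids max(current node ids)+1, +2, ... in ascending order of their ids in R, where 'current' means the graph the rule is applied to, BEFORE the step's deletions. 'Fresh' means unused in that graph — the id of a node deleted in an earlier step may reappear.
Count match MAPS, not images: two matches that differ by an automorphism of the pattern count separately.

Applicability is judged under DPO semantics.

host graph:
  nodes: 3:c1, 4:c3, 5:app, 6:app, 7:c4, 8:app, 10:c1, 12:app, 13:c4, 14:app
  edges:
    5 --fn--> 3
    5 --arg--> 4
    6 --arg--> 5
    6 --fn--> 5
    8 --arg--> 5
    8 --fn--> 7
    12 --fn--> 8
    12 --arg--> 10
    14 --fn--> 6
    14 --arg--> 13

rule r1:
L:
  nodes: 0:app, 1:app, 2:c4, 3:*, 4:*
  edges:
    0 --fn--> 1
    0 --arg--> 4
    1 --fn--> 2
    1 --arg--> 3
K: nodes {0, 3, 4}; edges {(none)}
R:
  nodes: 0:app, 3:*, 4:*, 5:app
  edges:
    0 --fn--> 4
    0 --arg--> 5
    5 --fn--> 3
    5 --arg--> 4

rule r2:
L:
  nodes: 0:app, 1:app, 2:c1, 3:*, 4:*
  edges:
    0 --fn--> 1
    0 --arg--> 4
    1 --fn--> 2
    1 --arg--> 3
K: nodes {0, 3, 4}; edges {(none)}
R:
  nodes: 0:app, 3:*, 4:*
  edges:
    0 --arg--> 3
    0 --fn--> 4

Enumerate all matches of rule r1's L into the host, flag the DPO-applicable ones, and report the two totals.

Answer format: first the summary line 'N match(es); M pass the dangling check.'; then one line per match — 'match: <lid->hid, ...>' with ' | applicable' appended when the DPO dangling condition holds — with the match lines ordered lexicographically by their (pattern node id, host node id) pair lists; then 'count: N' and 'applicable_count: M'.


1 match(es); 1 pass the dangling check.
match: 0->12, 1->8, 2->7, 3->5, 4->10 | applicable
count: 1
applicable_count: 1


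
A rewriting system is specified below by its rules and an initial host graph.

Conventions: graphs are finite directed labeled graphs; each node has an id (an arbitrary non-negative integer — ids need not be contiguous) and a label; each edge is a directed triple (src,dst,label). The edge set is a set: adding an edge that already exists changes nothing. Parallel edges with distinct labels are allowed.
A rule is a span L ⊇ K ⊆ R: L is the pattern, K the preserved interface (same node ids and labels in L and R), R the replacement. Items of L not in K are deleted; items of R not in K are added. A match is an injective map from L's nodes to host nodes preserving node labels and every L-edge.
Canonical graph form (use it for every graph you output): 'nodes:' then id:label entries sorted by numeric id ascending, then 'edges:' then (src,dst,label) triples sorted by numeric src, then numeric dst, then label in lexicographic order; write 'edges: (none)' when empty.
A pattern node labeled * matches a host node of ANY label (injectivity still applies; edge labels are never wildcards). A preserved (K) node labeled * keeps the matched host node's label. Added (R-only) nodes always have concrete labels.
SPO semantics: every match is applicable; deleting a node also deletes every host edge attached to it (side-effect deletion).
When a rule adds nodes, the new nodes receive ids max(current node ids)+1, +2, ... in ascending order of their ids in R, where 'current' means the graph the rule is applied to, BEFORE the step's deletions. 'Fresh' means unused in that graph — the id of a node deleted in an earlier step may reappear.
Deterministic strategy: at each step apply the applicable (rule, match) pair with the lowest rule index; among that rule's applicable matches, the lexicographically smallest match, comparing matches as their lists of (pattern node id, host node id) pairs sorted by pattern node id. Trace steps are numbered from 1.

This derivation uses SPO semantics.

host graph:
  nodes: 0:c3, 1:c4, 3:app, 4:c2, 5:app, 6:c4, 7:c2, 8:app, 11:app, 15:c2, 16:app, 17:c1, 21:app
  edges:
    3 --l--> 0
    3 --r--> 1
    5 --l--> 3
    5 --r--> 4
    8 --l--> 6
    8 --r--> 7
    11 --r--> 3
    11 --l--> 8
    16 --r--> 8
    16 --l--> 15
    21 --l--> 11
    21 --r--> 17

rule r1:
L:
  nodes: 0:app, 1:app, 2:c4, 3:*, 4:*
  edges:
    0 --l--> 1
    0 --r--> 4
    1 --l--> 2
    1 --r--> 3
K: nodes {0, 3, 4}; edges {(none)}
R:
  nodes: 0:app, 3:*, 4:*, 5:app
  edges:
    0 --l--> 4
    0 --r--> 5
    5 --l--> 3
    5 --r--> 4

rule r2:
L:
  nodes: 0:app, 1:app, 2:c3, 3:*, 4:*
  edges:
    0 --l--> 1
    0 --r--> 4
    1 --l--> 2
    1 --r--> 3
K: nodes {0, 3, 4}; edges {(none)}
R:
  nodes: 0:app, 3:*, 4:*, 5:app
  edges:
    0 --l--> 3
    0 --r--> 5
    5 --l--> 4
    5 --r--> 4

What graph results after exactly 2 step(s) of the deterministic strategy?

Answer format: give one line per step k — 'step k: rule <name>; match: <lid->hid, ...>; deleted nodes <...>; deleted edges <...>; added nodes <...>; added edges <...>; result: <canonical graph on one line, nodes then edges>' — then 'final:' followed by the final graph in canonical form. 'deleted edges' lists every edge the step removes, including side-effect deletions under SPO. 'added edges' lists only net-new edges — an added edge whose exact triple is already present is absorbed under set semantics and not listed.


step 1: rule r1; match: 0->11, 1->8, 2->6, 3->7, 4->3; deleted nodes 6, 8; deleted edges (8,6,l); (8,7,r); (11,3,r); (11,8,l); (16,8,r); added nodes 22; added edges (11,3,l); (11,22,r); (22,3,r); (22,7,l); result: nodes: 0:c3, 1:c4, 3:app, 4:c2, 5:app, 7:c2, 11:app, 15:c2, 16:app, 17:c1, 21:app, 22:app edges: (3,0,l); (3,1,r); (5,3,l); (5,4,r); (11,3,l); (11,22,r); (16,15,l); (21,11,l); (21,17,r); (22,3,r); (22,7,l)
step 2: rule r2; match: 0->5, 1->3, 2->0, 3->1, 4->4; deleted nodes 0, 3; deleted edges (3,0,l); (3,1,r); (5,3,l); (5,4,r); (11,3,l); (22,3,r); added nodes 23; added edges (5,1,l); (5,23,r); (23,4,l); (23,4,r); result: nodes: 1:c4, 4:c2, 5:app, 7:c2, 11:app, 15:c2, 16:app, 17:c1, 21:app, 22:app, 23:app edges: (5,1,l); (5,23,r); (11,22,r); (16,15,l); (21,11,l); (21,17,r); (22,7,l); (23,4,l); (23,4,r)
final:
nodes: 1:c4, 4:c2, 5:app, 7:c2, 11:app, 15:c2, 16:app, 17:c1, 21:app, 22:app, 23:app
edges: (5,1,l); (5,23,r); (11,22,r); (16,15,l); (21,11,l); (21,17,r); (22,7,l); (23,4,l); (23,4,r)


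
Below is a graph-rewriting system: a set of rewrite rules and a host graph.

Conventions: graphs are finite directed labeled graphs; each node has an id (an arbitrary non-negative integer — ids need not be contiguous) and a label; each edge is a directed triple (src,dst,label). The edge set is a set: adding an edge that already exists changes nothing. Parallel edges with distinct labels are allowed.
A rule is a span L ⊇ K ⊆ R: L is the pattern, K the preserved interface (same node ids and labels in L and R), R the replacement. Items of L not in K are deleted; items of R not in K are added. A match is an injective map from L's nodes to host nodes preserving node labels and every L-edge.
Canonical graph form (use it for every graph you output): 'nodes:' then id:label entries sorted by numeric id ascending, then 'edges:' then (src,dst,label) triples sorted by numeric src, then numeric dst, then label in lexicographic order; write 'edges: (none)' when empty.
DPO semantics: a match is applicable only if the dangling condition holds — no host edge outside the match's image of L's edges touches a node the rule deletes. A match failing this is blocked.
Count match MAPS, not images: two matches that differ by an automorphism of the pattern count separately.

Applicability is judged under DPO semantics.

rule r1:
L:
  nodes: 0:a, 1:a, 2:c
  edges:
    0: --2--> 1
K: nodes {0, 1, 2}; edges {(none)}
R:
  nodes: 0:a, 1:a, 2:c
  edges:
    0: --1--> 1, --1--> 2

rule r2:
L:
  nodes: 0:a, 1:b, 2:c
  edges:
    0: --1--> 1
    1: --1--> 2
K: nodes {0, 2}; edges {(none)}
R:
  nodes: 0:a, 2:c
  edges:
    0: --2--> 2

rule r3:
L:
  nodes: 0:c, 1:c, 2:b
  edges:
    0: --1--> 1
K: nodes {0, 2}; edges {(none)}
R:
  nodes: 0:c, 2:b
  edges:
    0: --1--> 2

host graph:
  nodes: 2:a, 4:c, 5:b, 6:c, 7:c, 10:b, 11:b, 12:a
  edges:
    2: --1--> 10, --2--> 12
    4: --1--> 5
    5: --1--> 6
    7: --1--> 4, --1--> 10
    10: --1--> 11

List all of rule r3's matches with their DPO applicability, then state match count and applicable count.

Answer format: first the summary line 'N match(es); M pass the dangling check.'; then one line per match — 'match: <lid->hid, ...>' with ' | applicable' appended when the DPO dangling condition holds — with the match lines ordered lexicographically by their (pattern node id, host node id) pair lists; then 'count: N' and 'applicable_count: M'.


3 match(es); 0 pass the dangling check.
match: 0->7, 1->4, 2->5
match: 0->7, 1->4, 2->10
match: 0->7, 1->4, 2->11
count: 3
applicable_count: 0


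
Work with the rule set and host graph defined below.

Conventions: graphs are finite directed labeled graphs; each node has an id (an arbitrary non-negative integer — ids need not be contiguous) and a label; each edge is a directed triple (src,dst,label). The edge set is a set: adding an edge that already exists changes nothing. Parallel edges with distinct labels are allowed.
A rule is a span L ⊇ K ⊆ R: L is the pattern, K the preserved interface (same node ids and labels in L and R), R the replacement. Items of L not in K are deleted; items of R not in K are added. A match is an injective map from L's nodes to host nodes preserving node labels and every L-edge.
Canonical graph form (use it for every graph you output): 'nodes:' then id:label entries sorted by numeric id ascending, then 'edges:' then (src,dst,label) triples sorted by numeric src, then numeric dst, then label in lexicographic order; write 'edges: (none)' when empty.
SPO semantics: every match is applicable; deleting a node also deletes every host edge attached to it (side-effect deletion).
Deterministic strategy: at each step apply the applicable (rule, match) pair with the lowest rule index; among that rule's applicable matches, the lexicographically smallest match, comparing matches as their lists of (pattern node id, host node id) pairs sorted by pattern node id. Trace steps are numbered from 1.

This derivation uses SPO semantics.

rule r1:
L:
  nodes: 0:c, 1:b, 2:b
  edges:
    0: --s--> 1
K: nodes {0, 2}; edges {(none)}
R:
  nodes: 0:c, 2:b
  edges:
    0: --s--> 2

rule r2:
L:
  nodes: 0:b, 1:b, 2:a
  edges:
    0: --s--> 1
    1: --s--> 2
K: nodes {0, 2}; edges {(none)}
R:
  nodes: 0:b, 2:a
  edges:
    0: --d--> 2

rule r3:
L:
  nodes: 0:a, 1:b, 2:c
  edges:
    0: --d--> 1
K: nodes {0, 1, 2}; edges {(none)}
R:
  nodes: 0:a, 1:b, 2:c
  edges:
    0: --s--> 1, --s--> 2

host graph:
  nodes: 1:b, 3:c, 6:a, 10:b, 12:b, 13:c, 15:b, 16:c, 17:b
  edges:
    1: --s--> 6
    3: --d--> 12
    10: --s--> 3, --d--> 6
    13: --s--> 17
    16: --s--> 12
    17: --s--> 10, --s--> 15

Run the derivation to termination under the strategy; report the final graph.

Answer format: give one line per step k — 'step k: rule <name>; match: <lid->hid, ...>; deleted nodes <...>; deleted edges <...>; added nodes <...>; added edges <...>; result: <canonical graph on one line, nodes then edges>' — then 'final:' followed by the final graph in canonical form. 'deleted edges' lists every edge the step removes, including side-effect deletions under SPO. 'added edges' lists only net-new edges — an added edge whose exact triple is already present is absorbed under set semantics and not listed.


step 1: rule r1; match: 0->13, 1->17, 2->1; deleted nodes 17; deleted edges (13,17,s); (17,10,s); (17,15,s); added nodes (none); added edges (13,1,s); result: nodes: 1:b, 3:c, 6:a, 10:b, 12:b, 13:c, 15:b, 16:c edges: (1,6,s); (3,12,d); (10,3,s); (10,6,d); (13,1,s); (16,12,s)
step 2: rule r1; match: 0->13, 1->1, 2->10; deleted nodes 1; deleted edges (1,6,s); (13,1,s); added nodes (none); added edges (13,10,s); result: nodes: 3:c, 6:a, 10:b, 12:b, 13:c, 15:b, 16:c edges: (3,12,d); (10,3,s); (10,6,d); (13,10,s); (16,12,s)
step 3: rule r1; match: 0->13, 1->10, 2->12; deleted nodes 10; deleted edges (10,3,s); (10,6,d); (13,10,s); added nodes (none); added edges (13,12,s); result: nodes: 3:c, 6:a, 12:b, 13:c, 15:b, 16:c edges: (3,12,d); (13,12,s); (16,12,s)
step 4: rule r1; match: 0->13, 1->12, 2->15; deleted nodes 12; deleted edges (3,12,d); (13,12,s); (16,12,s); added nodes (none); added edges (13,15,s); result: nodes: 3:c, 6:a, 13:c, 15:b, 16:c edges: (13,15,s)
final:
nodes: 3:c, 6:a, 13:c, 15:b, 16:c
edges: (13,15,s)


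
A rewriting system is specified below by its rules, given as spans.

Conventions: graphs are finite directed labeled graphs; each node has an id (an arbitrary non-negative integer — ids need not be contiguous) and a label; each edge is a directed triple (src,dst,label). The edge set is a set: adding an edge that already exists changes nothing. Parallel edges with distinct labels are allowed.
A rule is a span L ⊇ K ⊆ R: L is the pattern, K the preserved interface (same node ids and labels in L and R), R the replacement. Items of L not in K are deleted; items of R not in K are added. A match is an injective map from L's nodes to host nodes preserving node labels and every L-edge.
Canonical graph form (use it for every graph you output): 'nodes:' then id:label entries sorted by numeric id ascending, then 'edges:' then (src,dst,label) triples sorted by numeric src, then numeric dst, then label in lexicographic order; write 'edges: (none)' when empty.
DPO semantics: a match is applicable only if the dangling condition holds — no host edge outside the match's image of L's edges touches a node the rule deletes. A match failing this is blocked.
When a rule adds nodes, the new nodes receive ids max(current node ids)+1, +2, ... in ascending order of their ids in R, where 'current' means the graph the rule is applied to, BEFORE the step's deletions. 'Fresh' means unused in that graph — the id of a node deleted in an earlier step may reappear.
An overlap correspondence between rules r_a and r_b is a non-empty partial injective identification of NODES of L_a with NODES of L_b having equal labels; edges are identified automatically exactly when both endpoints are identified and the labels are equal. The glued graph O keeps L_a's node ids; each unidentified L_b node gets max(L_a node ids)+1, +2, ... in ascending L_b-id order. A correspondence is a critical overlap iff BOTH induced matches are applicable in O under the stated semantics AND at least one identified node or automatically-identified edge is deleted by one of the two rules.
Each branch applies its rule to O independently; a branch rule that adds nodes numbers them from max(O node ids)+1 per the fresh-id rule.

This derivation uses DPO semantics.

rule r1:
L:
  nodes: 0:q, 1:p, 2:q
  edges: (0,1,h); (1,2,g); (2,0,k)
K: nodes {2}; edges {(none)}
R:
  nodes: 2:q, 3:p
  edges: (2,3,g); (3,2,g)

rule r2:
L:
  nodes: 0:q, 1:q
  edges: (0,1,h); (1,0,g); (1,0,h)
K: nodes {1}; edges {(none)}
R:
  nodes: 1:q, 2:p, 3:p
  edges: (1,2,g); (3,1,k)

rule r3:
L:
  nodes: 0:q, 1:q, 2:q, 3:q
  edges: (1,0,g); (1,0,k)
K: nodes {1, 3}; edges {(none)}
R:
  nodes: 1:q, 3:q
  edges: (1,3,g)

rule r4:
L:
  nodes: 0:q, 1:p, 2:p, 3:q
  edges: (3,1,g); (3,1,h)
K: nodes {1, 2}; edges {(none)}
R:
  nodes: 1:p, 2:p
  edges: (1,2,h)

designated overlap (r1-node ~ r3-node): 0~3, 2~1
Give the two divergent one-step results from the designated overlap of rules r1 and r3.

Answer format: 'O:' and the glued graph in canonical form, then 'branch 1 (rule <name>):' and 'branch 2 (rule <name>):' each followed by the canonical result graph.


O:
nodes: 0:q, 1:p, 2:q, 3:q, 4:q
edges: (0,1,h); (1,2,g); (2,0,k); (2,3,g); (2,3,k)
branch 1 (rule r1):
nodes: 2:q, 3:q, 4:q, 5:p
edges: (2,3,g); (2,3,k); (2,5,g); (5,2,g)
branch 2 (rule r3):
nodes: 0:q, 1:p, 2:q
edges: (0,1,h); (1,2,g); (2,0,g); (2,0,k)


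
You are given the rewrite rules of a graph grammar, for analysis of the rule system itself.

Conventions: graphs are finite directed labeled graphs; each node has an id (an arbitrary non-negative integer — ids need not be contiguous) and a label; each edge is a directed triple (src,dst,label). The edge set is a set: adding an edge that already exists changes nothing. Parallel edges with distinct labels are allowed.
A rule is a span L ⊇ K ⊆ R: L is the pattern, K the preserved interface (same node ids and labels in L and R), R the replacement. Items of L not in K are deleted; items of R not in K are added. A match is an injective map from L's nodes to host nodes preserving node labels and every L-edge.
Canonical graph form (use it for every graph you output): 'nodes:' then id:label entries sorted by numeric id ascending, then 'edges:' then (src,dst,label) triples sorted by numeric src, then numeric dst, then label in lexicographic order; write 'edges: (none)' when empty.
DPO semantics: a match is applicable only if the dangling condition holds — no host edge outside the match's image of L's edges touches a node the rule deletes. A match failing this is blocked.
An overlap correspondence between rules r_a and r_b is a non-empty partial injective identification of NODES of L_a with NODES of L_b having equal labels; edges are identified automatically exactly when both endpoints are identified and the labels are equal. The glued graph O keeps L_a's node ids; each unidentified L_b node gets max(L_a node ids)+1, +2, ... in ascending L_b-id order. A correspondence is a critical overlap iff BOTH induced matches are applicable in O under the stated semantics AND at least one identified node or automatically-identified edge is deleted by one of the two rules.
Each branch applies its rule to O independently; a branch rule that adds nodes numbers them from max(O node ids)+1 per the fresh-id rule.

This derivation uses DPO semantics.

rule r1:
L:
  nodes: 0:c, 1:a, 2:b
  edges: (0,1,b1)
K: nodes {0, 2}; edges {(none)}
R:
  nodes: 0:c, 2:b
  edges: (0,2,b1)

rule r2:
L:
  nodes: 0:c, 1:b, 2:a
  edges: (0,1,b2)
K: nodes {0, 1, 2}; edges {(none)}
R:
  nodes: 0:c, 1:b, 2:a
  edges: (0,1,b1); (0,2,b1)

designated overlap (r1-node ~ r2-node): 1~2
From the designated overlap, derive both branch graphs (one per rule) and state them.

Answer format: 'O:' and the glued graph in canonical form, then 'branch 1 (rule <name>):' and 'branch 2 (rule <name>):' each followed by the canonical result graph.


O:
nodes: 0:c, 1:a, 2:b, 3:c, 4:b
edges: (0,1,b1); (3,4,b2)
branch 1 (rule r1):
nodes: 0:c, 2:b, 3:c, 4:b
edges: (0,2,b1); (3,4,b2)
branch 2 (rule r2):
nodes: 0:c, 1:a, 2:b, 3:c, 4:b
edges: (0,1,b1); (3,1,b1); (3,4,b1)


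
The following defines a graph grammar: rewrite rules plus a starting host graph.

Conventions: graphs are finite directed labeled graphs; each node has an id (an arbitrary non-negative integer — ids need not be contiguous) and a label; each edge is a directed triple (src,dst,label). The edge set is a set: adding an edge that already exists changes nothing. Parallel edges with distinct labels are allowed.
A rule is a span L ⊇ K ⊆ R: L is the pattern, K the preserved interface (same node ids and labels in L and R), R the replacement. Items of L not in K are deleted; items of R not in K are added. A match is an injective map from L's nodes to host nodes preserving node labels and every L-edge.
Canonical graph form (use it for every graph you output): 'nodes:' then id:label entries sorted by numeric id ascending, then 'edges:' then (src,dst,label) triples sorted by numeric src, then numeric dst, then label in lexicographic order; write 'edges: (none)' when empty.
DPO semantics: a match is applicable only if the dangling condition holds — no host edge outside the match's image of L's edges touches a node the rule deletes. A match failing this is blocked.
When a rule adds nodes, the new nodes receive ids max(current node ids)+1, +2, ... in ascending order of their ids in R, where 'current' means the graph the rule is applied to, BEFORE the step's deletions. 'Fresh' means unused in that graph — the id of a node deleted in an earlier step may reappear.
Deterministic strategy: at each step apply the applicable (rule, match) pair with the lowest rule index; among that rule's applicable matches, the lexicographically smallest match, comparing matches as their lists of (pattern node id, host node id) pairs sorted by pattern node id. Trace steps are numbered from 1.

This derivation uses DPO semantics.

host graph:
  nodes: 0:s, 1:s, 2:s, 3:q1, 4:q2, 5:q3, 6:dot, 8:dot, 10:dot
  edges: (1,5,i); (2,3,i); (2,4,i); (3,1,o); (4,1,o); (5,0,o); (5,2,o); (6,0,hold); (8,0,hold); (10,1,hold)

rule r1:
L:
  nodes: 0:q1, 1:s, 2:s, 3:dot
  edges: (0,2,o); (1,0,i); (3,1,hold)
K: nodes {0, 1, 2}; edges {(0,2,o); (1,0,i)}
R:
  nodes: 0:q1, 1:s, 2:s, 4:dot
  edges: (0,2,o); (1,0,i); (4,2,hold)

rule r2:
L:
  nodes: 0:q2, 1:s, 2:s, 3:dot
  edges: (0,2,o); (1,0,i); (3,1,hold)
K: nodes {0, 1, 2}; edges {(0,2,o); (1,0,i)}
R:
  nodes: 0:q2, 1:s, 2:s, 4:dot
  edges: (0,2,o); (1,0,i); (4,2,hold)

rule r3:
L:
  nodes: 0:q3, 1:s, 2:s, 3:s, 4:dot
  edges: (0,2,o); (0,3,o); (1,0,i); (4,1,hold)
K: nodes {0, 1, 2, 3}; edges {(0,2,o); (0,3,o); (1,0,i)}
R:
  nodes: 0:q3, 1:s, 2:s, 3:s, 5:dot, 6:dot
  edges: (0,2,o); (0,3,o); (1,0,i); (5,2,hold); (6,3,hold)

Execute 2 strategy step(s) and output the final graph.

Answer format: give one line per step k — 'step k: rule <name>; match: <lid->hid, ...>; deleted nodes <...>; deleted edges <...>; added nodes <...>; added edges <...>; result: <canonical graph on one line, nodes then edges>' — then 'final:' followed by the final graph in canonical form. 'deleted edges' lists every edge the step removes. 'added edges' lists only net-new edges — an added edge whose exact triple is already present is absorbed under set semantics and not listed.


step 1: rule r3; match: 0->5, 1->1, 2->0, 3->2, 4->10; deleted nodes 10; deleted edges (10,1,hold); added nodes 11, 12; added edges (11,0,hold); (12,2,hold); result: nodes: 0:s, 1:s, 2:s, 3:q1, 4:q2, 5:q3, 6:dot, 8:dot, 11:dot, 12:dot edges: (1,5,i); (2,3,i); (2,4,i); (3,1,o); (4,1,o); (5,0,o); (5,2,o); (6,0,hold); (8,0,hold); (11,0,hold); (12,2,hold)
step 2: rule r1; match: 0->3, 1->2, 2->1, 3->12; deleted nodes 12; deleted edges (12,2,hold); added nodes 13; added edges (13,1,hold); result: nodes: 0:s, 1:s, 2:s, 3:q1, 4:q2, 5:q3, 6:dot, 8:dot, 11:dot, 13:dot edges: (1,5,i); (2,3,i); (2,4,i); (3,1,o); (4,1,o); (5,0,o); (5,2,o); (6,0,hold); (8,0,hold); (11,0,hold); (13,1,hold)
final:
nodes: 0:s, 1:s, 2:s, 3:q1, 4:q2, 5:q3, 6:dot, 8:dot, 11:dot, 13:dot
edges: (1,5,i); (2,3,i); (2,4,i); (3,1,o); (4,1,o); (5,0,o); (5,2,o); (6,0,hold); (8,0,hold); (11,0,hold); (13,1,hold)


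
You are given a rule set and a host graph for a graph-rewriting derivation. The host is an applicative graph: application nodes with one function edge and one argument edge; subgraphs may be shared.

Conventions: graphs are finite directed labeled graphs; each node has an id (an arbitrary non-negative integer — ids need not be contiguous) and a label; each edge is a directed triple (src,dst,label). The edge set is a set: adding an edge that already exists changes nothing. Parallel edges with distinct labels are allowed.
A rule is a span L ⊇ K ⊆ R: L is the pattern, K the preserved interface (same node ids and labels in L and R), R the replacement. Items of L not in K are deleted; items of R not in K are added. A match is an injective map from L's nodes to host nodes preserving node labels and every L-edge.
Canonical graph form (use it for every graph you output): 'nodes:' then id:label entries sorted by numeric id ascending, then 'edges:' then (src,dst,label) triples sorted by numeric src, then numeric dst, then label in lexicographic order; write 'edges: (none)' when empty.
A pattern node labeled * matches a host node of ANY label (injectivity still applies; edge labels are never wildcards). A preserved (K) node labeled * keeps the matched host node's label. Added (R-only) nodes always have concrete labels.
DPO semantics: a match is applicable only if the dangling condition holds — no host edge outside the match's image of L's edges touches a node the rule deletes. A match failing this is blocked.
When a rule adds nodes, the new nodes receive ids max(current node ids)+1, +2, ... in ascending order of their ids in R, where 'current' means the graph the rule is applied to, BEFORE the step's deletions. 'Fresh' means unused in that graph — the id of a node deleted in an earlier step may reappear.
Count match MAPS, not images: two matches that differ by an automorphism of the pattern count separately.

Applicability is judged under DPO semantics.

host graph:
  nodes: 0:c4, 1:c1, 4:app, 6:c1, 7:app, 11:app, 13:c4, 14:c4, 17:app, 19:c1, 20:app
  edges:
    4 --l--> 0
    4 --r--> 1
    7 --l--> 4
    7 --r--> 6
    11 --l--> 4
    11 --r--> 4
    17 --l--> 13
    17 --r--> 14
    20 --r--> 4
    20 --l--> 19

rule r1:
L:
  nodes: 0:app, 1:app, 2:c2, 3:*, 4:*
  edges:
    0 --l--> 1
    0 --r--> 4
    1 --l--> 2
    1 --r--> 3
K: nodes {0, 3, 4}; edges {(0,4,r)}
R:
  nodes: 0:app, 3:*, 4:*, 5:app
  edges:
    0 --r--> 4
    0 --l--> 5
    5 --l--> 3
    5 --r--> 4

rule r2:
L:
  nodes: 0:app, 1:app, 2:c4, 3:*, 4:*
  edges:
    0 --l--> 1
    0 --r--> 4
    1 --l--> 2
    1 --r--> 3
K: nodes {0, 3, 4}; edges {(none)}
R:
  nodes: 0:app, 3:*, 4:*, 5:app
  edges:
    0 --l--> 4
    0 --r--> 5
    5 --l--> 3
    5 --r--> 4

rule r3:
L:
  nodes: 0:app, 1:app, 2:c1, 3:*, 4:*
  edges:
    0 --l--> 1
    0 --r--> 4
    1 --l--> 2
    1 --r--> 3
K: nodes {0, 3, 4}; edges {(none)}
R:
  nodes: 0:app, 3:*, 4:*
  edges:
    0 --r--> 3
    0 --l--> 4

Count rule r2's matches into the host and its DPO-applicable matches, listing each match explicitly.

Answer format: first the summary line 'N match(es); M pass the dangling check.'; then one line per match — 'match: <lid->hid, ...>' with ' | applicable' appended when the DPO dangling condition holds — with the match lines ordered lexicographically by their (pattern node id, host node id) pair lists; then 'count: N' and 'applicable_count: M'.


1 match(es); 0 pass the dangling check.
match: 0->7, 1->4, 2->0, 3->1, 4->6
count: 1
applicable_count: 0
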